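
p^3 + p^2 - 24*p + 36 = (p - 3)*(p - 2)*(p + 6)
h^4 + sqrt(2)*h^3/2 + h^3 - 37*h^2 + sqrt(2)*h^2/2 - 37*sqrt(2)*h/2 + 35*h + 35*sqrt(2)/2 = (h - 5)*(h - 1)*(h + 7)*(h + sqrt(2)/2)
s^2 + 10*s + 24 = (s + 4)*(s + 6)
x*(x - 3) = x^2 - 3*x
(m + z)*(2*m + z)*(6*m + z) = 12*m^3 + 20*m^2*z + 9*m*z^2 + z^3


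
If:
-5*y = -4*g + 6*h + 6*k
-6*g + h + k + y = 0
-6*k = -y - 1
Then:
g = y/32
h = -47*y/48 - 1/6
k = y/6 + 1/6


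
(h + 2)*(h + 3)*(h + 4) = h^3 + 9*h^2 + 26*h + 24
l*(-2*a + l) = -2*a*l + l^2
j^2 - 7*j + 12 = (j - 4)*(j - 3)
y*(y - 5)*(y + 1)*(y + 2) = y^4 - 2*y^3 - 13*y^2 - 10*y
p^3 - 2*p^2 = p^2*(p - 2)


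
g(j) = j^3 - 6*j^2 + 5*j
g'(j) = 3*j^2 - 12*j + 5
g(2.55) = -9.68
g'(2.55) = -6.09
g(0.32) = 1.02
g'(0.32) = 1.47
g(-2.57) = -69.45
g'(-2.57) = 55.65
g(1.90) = -5.30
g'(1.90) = -6.97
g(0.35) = 1.06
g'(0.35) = 1.17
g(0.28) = 0.95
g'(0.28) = 1.88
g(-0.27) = -1.81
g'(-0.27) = 8.46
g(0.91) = 0.33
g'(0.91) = -3.44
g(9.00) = 288.00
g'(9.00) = 140.00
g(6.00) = 30.00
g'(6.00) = 41.00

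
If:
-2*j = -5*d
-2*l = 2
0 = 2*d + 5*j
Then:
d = 0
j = 0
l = -1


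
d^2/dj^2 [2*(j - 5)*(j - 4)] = 4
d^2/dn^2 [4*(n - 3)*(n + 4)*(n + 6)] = 24*n + 56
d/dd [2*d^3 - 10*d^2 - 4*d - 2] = 6*d^2 - 20*d - 4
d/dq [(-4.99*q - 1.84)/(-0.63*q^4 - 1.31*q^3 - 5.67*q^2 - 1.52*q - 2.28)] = (-9.4311*q^4 - 17.7106*q^3 - 35.5245*q^2 - 20.8656*q + 8.5804)/(0.3969*q^8 + 1.6506*q^7 + 8.8603*q^6 + 16.7706*q^5 + 39.0041*q^4 + 23.2104*q^3 + 28.1656*q^2 + 6.9312*q + 5.1984)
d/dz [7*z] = 7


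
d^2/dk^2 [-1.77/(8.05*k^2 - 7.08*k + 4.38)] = (229.40085*k^2 - 201.75876*k - 1.77*(16.1*k - 7.08)*(32.2*k - 14.16) + 124.81686)/(8.05*k^2 - 7.08*k + 4.38)^3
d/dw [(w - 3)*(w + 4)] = 2*w + 1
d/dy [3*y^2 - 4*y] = 6*y - 4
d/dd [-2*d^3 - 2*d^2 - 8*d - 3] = -6*d^2 - 4*d - 8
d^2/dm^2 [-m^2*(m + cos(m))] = m^2*cos(m) + 4*m*sin(m) - 6*m - 2*cos(m)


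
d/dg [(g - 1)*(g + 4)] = 2*g + 3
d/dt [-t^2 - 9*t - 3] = -2*t - 9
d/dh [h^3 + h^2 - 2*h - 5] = 3*h^2 + 2*h - 2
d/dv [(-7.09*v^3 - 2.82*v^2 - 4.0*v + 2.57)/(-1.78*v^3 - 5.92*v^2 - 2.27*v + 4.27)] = (36.9532*v^4 + 17.9486*v^3 - 94.3777*v^2 + 6.346*v - 11.2461)/(3.1684*v^6 + 21.0752*v^5 + 43.1276*v^4 + 11.6756*v^3 - 45.4039*v^2 - 19.3858*v + 18.2329)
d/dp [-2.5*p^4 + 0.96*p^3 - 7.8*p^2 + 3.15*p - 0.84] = -10.0*p^3 + 2.88*p^2 - 15.6*p + 3.15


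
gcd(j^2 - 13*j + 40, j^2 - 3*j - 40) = j - 8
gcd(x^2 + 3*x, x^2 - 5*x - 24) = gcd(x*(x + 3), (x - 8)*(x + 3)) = x + 3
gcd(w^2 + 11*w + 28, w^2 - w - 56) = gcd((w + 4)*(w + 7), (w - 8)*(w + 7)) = w + 7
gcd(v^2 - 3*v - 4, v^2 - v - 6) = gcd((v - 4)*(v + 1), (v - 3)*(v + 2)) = 1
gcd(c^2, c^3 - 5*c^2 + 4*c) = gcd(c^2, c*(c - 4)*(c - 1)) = c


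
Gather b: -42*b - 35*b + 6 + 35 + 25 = 66 - 77*b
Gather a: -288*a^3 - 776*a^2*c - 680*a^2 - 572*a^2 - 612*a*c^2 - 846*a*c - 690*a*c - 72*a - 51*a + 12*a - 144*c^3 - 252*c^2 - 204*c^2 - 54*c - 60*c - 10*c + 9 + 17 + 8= -288*a^3 + a^2*(-776*c - 1252) + a*(-612*c^2 - 1536*c - 111) - 144*c^3 - 456*c^2 - 124*c + 34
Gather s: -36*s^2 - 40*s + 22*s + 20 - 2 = -36*s^2 - 18*s + 18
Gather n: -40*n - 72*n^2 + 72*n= -72*n^2 + 32*n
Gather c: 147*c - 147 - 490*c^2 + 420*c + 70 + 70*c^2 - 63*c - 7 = -420*c^2 + 504*c - 84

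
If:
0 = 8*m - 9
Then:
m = 9/8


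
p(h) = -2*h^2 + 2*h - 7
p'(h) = 2 - 4*h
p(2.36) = -13.42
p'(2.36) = -7.44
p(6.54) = -79.46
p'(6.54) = -24.16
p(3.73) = -27.37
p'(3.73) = -12.92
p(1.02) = -7.04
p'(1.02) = -2.08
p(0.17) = -6.72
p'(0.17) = 1.32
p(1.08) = -7.17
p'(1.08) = -2.32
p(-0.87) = -10.25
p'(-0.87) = 5.48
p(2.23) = -12.49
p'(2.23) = -6.92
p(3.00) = -19.00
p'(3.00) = -10.00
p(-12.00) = -319.00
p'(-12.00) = 50.00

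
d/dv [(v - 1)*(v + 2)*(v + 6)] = 3*v^2 + 14*v + 4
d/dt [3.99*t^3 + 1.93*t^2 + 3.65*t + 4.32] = 11.97*t^2 + 3.86*t + 3.65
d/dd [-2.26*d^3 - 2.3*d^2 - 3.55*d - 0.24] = -6.78*d^2 - 4.6*d - 3.55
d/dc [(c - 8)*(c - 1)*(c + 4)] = 3*c^2 - 10*c - 28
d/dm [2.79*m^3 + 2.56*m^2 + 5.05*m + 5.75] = 8.37*m^2 + 5.12*m + 5.05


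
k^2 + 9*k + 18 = (k + 3)*(k + 6)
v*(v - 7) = v^2 - 7*v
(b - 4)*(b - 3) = b^2 - 7*b + 12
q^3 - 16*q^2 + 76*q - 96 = (q - 8)*(q - 6)*(q - 2)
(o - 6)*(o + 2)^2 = o^3 - 2*o^2 - 20*o - 24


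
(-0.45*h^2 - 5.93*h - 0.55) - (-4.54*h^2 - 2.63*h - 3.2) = 4.09*h^2 - 3.3*h + 2.65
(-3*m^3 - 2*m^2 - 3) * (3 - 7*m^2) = 21*m^5 + 14*m^4 - 9*m^3 + 15*m^2 - 9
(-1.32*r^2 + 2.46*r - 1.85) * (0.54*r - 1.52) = -0.7128*r^3 + 3.3348*r^2 - 4.7382*r + 2.812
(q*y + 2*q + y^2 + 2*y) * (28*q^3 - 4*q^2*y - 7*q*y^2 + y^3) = 28*q^4*y + 56*q^4 + 24*q^3*y^2 + 48*q^3*y - 11*q^2*y^3 - 22*q^2*y^2 - 6*q*y^4 - 12*q*y^3 + y^5 + 2*y^4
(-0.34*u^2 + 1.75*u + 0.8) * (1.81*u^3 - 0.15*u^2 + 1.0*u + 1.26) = -0.6154*u^5 + 3.2185*u^4 + 0.8455*u^3 + 1.2016*u^2 + 3.005*u + 1.008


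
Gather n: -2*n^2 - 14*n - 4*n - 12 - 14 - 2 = -2*n^2 - 18*n - 28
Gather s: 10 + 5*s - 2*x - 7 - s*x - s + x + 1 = s*(4 - x) - x + 4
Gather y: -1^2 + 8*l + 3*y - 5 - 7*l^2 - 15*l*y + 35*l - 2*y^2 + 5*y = -7*l^2 + 43*l - 2*y^2 + y*(8 - 15*l) - 6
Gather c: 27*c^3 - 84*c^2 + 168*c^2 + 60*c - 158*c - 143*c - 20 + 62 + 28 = 27*c^3 + 84*c^2 - 241*c + 70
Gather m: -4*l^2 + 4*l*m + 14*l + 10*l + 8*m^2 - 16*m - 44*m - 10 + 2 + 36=-4*l^2 + 24*l + 8*m^2 + m*(4*l - 60) + 28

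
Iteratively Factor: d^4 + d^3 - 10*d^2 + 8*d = (d - 1)*(d^3 + 2*d^2 - 8*d) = (d - 1)*(d + 4)*(d^2 - 2*d) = (d - 2)*(d - 1)*(d + 4)*(d)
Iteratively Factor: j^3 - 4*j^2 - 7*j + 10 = (j - 5)*(j^2 + j - 2) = (j - 5)*(j + 2)*(j - 1)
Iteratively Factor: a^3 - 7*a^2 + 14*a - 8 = (a - 1)*(a^2 - 6*a + 8) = (a - 4)*(a - 1)*(a - 2)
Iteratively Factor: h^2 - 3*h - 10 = (h - 5)*(h + 2)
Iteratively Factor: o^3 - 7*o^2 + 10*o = (o - 5)*(o^2 - 2*o) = (o - 5)*(o - 2)*(o)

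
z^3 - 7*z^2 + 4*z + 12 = (z - 6)*(z - 2)*(z + 1)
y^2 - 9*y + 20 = (y - 5)*(y - 4)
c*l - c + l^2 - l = (c + l)*(l - 1)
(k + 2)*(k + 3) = k^2 + 5*k + 6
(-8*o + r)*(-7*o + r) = 56*o^2 - 15*o*r + r^2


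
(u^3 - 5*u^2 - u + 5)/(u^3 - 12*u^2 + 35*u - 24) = (u^2 - 4*u - 5)/(u^2 - 11*u + 24)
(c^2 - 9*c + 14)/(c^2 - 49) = (c - 2)/(c + 7)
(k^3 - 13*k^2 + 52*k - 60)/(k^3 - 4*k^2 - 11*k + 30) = (k - 6)/(k + 3)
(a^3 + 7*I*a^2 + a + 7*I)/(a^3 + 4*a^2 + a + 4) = (a + 7*I)/(a + 4)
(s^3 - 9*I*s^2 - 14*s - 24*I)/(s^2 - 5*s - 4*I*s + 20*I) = (s^2 - 5*I*s + 6)/(s - 5)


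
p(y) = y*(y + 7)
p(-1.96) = -9.88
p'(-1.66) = 3.68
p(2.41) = 22.68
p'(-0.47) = 6.06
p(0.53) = 3.99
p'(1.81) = 10.62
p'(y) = 2*y + 7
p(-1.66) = -8.86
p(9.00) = 144.00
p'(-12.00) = -17.00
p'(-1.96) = 3.08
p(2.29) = 21.27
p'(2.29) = 11.58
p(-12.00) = 60.00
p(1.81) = 15.95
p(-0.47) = -3.07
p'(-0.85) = 5.30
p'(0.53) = 8.06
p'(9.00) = 25.00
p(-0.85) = -5.23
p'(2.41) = 11.82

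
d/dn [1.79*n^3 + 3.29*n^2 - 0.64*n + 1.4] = 5.37*n^2 + 6.58*n - 0.64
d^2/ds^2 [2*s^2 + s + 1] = 4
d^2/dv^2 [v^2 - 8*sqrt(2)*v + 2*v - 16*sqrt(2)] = 2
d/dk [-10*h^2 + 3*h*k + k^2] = 3*h + 2*k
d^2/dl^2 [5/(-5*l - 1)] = -250/(5*l + 1)^3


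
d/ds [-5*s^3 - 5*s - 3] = -15*s^2 - 5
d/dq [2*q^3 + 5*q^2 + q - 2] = 6*q^2 + 10*q + 1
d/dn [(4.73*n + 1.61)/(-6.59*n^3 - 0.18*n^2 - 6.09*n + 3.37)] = (62.3414*n^3 + 32.6811*n^2 + 0.579599999999999*n + 25.745)/(43.4281*n^6 + 2.3724*n^5 + 80.2986*n^4 - 42.2242*n^3 + 35.8749*n^2 - 41.0466*n + 11.3569)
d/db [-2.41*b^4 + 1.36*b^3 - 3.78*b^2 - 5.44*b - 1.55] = -9.64*b^3 + 4.08*b^2 - 7.56*b - 5.44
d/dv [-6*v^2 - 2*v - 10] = -12*v - 2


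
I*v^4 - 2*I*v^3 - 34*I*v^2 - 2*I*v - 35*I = (v - 7)*(v + 5)*(v + I)*(I*v + 1)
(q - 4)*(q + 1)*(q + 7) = q^3 + 4*q^2 - 25*q - 28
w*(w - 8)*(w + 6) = w^3 - 2*w^2 - 48*w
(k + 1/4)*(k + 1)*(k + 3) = k^3 + 17*k^2/4 + 4*k + 3/4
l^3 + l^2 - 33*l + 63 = (l - 3)^2*(l + 7)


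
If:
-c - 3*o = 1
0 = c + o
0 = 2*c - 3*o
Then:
No Solution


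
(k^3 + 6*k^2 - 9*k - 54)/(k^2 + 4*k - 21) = (k^2 + 9*k + 18)/(k + 7)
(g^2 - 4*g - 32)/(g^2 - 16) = (g - 8)/(g - 4)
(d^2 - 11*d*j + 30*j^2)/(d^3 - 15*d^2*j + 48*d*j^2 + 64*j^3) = (d^2 - 11*d*j + 30*j^2)/(d^3 - 15*d^2*j + 48*d*j^2 + 64*j^3)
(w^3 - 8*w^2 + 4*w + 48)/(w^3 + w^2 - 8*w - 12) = (w^2 - 10*w + 24)/(w^2 - w - 6)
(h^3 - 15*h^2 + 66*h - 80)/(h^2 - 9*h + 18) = (h^3 - 15*h^2 + 66*h - 80)/(h^2 - 9*h + 18)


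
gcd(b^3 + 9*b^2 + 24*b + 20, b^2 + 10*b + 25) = b + 5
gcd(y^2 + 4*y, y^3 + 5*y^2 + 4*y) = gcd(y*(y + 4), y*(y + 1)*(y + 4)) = y^2 + 4*y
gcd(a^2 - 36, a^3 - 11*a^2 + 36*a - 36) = a - 6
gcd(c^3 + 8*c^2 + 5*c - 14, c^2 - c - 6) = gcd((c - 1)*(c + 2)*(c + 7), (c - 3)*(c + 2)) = c + 2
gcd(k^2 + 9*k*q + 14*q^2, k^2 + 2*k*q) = k + 2*q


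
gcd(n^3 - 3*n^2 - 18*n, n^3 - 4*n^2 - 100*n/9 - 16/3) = n - 6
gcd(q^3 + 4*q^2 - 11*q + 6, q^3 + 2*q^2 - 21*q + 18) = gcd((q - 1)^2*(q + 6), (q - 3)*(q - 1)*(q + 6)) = q^2 + 5*q - 6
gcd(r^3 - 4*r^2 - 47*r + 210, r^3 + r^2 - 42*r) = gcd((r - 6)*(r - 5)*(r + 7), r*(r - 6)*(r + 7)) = r^2 + r - 42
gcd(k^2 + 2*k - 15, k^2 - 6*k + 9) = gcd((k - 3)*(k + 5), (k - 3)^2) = k - 3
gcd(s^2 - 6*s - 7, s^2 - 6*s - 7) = s^2 - 6*s - 7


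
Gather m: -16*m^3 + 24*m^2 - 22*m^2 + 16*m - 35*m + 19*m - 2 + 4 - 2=-16*m^3 + 2*m^2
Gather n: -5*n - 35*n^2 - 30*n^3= -30*n^3 - 35*n^2 - 5*n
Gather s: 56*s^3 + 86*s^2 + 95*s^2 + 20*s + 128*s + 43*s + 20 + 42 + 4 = 56*s^3 + 181*s^2 + 191*s + 66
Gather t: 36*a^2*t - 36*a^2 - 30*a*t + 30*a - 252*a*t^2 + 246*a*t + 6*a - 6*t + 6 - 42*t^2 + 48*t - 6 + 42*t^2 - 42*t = -36*a^2 - 252*a*t^2 + 36*a + t*(36*a^2 + 216*a)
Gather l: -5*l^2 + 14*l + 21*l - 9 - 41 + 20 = -5*l^2 + 35*l - 30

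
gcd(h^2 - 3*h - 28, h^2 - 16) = h + 4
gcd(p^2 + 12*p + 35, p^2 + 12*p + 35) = p^2 + 12*p + 35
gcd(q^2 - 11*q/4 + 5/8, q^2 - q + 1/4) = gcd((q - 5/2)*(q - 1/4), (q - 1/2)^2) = 1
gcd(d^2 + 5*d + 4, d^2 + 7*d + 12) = d + 4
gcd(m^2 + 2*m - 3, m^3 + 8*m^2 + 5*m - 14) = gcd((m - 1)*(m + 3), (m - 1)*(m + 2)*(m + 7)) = m - 1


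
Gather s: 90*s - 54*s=36*s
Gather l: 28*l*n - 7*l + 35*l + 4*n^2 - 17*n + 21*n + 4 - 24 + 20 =l*(28*n + 28) + 4*n^2 + 4*n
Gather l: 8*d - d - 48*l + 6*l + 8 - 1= 7*d - 42*l + 7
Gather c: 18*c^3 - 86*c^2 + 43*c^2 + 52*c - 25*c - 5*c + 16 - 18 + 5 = 18*c^3 - 43*c^2 + 22*c + 3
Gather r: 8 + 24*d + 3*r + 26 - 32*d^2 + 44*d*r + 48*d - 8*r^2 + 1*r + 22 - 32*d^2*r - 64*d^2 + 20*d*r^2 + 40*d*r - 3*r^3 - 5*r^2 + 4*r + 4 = -96*d^2 + 72*d - 3*r^3 + r^2*(20*d - 13) + r*(-32*d^2 + 84*d + 8) + 60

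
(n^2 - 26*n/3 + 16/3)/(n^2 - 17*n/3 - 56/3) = (3*n - 2)/(3*n + 7)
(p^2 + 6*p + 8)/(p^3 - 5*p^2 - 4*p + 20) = (p + 4)/(p^2 - 7*p + 10)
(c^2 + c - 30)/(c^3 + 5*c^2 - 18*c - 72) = (c - 5)/(c^2 - c - 12)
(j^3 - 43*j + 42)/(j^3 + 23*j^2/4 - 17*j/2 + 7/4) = 4*(j - 6)/(4*j - 1)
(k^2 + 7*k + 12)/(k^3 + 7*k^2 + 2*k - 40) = (k + 3)/(k^2 + 3*k - 10)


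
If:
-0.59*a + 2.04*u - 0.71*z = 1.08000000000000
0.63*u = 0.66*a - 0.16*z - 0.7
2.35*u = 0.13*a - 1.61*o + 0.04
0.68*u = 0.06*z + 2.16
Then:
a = 5.44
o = -4.70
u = 3.54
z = 4.13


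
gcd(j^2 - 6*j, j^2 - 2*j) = j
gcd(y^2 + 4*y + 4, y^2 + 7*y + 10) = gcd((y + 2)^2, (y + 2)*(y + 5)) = y + 2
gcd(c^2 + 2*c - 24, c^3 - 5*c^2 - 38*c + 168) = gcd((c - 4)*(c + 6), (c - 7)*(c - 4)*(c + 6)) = c^2 + 2*c - 24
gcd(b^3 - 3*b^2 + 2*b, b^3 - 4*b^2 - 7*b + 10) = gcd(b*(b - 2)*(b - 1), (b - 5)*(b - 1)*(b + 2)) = b - 1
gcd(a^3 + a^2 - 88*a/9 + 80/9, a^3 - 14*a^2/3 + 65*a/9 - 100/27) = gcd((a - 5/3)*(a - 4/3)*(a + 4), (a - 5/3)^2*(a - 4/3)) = a^2 - 3*a + 20/9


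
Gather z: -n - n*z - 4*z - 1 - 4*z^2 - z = -n - 4*z^2 + z*(-n - 5) - 1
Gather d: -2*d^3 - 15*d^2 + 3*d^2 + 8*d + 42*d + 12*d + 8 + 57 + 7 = -2*d^3 - 12*d^2 + 62*d + 72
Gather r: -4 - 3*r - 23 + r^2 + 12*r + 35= r^2 + 9*r + 8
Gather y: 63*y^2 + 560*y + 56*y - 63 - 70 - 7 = 63*y^2 + 616*y - 140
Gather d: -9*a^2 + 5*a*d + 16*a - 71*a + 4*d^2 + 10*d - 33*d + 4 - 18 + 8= -9*a^2 - 55*a + 4*d^2 + d*(5*a - 23) - 6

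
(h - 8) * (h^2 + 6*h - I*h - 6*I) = h^3 - 2*h^2 - I*h^2 - 48*h + 2*I*h + 48*I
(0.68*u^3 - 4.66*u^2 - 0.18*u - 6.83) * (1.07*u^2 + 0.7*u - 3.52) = 0.7276*u^5 - 4.5102*u^4 - 5.8482*u^3 + 8.9691*u^2 - 4.1474*u + 24.0416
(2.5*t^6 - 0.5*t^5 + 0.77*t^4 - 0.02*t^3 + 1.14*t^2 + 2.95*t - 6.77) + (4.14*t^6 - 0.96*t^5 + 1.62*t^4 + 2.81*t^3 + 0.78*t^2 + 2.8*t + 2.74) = 6.64*t^6 - 1.46*t^5 + 2.39*t^4 + 2.79*t^3 + 1.92*t^2 + 5.75*t - 4.03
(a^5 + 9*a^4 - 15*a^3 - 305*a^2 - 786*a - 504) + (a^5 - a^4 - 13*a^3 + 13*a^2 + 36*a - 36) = 2*a^5 + 8*a^4 - 28*a^3 - 292*a^2 - 750*a - 540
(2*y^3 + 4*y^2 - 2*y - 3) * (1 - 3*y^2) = -6*y^5 - 12*y^4 + 8*y^3 + 13*y^2 - 2*y - 3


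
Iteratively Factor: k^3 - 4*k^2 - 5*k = (k - 5)*(k^2 + k) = k*(k - 5)*(k + 1)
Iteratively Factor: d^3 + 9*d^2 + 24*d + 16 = (d + 4)*(d^2 + 5*d + 4) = (d + 4)^2*(d + 1)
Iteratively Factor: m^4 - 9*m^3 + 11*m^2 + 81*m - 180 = (m - 4)*(m^3 - 5*m^2 - 9*m + 45) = (m - 4)*(m + 3)*(m^2 - 8*m + 15) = (m - 4)*(m - 3)*(m + 3)*(m - 5)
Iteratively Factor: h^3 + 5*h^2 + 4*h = (h + 4)*(h^2 + h) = (h + 1)*(h + 4)*(h)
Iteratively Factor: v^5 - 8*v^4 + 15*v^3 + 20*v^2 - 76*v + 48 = (v + 2)*(v^4 - 10*v^3 + 35*v^2 - 50*v + 24) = (v - 1)*(v + 2)*(v^3 - 9*v^2 + 26*v - 24) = (v - 3)*(v - 1)*(v + 2)*(v^2 - 6*v + 8) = (v - 3)*(v - 2)*(v - 1)*(v + 2)*(v - 4)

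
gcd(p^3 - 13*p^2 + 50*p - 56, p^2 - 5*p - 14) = p - 7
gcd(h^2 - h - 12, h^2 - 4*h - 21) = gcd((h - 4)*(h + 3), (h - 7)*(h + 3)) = h + 3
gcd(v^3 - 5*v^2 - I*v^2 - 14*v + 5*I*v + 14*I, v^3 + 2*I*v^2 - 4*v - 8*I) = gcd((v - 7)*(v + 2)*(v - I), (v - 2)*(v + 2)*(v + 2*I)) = v + 2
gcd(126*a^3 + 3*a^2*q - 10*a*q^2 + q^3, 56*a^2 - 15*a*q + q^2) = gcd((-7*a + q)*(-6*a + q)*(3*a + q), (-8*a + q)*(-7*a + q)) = -7*a + q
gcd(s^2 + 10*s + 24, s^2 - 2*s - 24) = s + 4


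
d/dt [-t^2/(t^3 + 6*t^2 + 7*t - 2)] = t*(t^3 - 7*t + 4)/(t^6 + 12*t^5 + 50*t^4 + 80*t^3 + 25*t^2 - 28*t + 4)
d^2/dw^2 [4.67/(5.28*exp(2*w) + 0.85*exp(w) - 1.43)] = (4.67*(10.56*exp(w) + 0.85)*(21.12*exp(w) + 1.7)*exp(w) - (98.6304*exp(w) + 3.9695)*(5.28*exp(2*w) + 0.85*exp(w) - 1.43))*exp(w)/(5.28*exp(2*w) + 0.85*exp(w) - 1.43)^3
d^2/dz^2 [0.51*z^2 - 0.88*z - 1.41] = 1.02000000000000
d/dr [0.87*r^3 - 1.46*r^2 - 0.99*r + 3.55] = 2.61*r^2 - 2.92*r - 0.99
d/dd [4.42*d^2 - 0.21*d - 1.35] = 8.84*d - 0.21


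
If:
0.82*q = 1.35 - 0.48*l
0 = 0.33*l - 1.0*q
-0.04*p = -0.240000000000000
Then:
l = 1.80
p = 6.00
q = 0.59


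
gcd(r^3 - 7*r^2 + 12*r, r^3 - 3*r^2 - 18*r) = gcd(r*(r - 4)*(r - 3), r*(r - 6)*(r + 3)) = r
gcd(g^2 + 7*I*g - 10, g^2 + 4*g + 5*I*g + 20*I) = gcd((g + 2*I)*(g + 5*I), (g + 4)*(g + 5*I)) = g + 5*I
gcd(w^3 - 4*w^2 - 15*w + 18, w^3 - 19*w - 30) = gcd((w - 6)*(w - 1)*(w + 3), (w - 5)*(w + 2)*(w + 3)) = w + 3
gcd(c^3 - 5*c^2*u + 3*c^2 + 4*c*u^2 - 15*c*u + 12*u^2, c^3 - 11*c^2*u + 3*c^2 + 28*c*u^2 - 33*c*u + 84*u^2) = -c^2 + 4*c*u - 3*c + 12*u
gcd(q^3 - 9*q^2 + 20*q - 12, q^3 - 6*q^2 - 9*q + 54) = q - 6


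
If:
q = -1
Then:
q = -1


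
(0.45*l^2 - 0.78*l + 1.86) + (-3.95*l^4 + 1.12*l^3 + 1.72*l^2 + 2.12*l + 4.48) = -3.95*l^4 + 1.12*l^3 + 2.17*l^2 + 1.34*l + 6.34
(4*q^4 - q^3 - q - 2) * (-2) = -8*q^4 + 2*q^3 + 2*q + 4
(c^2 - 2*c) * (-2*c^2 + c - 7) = -2*c^4 + 5*c^3 - 9*c^2 + 14*c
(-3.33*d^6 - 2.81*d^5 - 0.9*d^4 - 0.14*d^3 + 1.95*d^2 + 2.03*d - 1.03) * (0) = 0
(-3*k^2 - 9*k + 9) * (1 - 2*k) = 6*k^3 + 15*k^2 - 27*k + 9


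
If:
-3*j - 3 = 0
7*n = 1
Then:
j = -1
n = 1/7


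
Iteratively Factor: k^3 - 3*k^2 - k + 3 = (k - 1)*(k^2 - 2*k - 3) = (k - 1)*(k + 1)*(k - 3)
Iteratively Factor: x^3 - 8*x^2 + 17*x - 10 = (x - 5)*(x^2 - 3*x + 2) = (x - 5)*(x - 1)*(x - 2)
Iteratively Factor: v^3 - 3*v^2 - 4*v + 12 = (v - 2)*(v^2 - v - 6) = (v - 3)*(v - 2)*(v + 2)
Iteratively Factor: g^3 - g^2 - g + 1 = (g - 1)*(g^2 - 1) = (g - 1)^2*(g + 1)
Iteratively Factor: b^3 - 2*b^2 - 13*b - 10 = (b + 1)*(b^2 - 3*b - 10) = (b + 1)*(b + 2)*(b - 5)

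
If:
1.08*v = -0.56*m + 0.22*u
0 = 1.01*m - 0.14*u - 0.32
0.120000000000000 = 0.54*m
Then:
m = 0.22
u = -0.68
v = -0.25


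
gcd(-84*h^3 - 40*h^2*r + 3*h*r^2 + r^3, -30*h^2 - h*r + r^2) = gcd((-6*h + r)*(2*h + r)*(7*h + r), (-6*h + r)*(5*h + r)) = -6*h + r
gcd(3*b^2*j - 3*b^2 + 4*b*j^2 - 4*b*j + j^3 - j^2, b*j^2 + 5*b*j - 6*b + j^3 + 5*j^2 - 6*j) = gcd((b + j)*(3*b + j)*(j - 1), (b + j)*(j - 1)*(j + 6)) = b*j - b + j^2 - j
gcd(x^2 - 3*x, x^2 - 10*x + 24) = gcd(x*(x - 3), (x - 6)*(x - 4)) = 1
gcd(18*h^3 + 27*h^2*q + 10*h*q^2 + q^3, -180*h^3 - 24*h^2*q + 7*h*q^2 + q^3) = 6*h + q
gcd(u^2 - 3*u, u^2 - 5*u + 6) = u - 3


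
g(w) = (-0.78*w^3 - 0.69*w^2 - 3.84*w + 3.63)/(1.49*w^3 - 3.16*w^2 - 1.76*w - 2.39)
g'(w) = (-4.47*w^2 + 6.32*w + 1.76)*(-0.78*w^3 - 0.69*w^2 - 3.84*w + 3.63)/(1.49*w^3 - 3.16*w^2 - 1.76*w - 2.39)^2 + (-2.34*w^2 - 1.38*w - 3.84)/(1.49*w^3 - 3.16*w^2 - 1.76*w - 2.39)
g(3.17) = -5.21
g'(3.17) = 11.46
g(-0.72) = -1.91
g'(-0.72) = -1.71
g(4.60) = -1.54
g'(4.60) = 0.57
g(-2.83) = -0.47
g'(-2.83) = -0.10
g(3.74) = -2.47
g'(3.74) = 2.02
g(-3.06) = -0.45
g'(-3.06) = -0.08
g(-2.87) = -0.47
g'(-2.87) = -0.10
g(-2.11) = -0.60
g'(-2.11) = -0.28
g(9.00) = -0.81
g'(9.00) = 0.05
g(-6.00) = -0.40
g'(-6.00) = 0.00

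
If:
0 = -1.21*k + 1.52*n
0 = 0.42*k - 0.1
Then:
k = 0.24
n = 0.19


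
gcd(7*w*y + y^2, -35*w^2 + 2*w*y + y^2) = 7*w + y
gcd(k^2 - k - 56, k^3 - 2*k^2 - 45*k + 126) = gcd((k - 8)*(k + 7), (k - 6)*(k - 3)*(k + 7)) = k + 7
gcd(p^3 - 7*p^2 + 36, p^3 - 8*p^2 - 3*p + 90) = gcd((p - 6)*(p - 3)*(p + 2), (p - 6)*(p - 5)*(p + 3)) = p - 6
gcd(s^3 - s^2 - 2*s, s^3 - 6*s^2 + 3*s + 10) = s^2 - s - 2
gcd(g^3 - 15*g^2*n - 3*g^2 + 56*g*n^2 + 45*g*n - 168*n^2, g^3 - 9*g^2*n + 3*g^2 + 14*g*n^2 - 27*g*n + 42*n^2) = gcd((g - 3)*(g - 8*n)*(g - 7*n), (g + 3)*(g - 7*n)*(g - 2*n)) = g - 7*n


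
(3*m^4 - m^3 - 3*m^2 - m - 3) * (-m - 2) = -3*m^5 - 5*m^4 + 5*m^3 + 7*m^2 + 5*m + 6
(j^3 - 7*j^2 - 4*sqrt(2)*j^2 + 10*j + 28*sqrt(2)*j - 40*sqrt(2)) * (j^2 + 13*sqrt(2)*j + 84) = j^5 - 7*j^4 + 9*sqrt(2)*j^4 - 63*sqrt(2)*j^3 - 10*j^3 - 246*sqrt(2)*j^2 + 140*j^2 - 200*j + 2352*sqrt(2)*j - 3360*sqrt(2)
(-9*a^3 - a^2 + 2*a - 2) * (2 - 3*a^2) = 27*a^5 + 3*a^4 - 24*a^3 + 4*a^2 + 4*a - 4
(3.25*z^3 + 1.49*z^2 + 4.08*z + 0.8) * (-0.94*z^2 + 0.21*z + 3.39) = -3.055*z^5 - 0.7181*z^4 + 7.4952*z^3 + 5.1559*z^2 + 13.9992*z + 2.712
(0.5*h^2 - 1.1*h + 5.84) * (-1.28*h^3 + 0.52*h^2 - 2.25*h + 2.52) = -0.64*h^5 + 1.668*h^4 - 9.1722*h^3 + 6.7718*h^2 - 15.912*h + 14.7168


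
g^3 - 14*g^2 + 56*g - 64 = (g - 8)*(g - 4)*(g - 2)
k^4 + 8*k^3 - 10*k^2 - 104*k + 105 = (k - 3)*(k - 1)*(k + 5)*(k + 7)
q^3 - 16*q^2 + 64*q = q*(q - 8)^2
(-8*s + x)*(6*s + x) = -48*s^2 - 2*s*x + x^2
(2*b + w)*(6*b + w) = 12*b^2 + 8*b*w + w^2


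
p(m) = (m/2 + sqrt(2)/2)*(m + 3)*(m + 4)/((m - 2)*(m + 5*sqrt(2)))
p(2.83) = 10.28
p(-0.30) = -0.36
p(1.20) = -4.31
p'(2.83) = -7.74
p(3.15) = 8.54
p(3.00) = 9.20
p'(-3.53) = 0.00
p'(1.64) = -43.11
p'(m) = -(m/2 + sqrt(2)/2)*(m + 3)*(m + 4)/((m - 2)*(m + 5*sqrt(2))^2) + (m/2 + sqrt(2)/2)*(m + 3)/((m - 2)*(m + 5*sqrt(2))) + (m/2 + sqrt(2)/2)*(m + 4)/((m - 2)*(m + 5*sqrt(2))) - (m/2 + sqrt(2)/2)*(m + 3)*(m + 4)/((m - 2)^2*(m + 5*sqrt(2))) + (m + 3)*(m + 4)/(2*(m - 2)*(m + 5*sqrt(2))) = (-(m - 2)*(m + 3)*(m + 4)*(m + sqrt(2)) + (m - 2)*(m + 5*sqrt(2))*((m + 3)*(m + 4) + (m + 3)*(m + sqrt(2)) + (m + 4)*(m + sqrt(2))) - (m + 3)*(m + 4)*(m + sqrt(2))*(m + 5*sqrt(2)))/(2*(m - 2)^2*(m + 5*sqrt(2))^2)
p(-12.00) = -5.52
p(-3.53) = -0.01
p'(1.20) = -8.38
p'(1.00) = -5.21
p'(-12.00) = 0.31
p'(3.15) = -3.81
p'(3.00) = -5.18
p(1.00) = -2.99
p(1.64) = -12.74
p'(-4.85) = -0.41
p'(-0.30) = -0.65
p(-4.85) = 0.18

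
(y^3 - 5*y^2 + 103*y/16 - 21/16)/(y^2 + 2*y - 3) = (16*y^3 - 80*y^2 + 103*y - 21)/(16*(y^2 + 2*y - 3))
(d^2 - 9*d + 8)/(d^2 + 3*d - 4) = (d - 8)/(d + 4)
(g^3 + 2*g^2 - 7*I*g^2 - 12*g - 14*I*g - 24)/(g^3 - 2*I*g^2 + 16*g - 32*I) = (g^2 + g*(2 - 3*I) - 6*I)/(g^2 + 2*I*g + 8)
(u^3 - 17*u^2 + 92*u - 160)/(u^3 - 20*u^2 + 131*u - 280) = (u - 4)/(u - 7)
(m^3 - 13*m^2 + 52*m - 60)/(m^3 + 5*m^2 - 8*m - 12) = (m^2 - 11*m + 30)/(m^2 + 7*m + 6)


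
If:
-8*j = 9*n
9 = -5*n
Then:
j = 81/40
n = -9/5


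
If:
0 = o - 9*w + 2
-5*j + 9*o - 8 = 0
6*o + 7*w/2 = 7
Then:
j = 88/575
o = 112/115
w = 38/115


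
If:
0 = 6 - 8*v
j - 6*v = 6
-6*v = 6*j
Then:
No Solution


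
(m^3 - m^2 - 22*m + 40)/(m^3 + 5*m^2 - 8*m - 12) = (m^2 + m - 20)/(m^2 + 7*m + 6)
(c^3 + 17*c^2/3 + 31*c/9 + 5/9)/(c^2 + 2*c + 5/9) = (3*c^2 + 16*c + 5)/(3*c + 5)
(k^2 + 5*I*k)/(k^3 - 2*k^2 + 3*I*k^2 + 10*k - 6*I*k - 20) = k/(k^2 - 2*k*(1 + I) + 4*I)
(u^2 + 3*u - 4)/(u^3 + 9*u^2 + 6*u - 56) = (u - 1)/(u^2 + 5*u - 14)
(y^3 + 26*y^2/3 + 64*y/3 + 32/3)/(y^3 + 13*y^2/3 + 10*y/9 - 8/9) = 3*(y + 4)/(3*y - 1)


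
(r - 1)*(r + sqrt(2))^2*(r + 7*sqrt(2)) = r^4 - r^3 + 9*sqrt(2)*r^3 - 9*sqrt(2)*r^2 + 30*r^2 - 30*r + 14*sqrt(2)*r - 14*sqrt(2)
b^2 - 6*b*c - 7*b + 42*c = (b - 7)*(b - 6*c)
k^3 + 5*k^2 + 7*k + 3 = (k + 1)^2*(k + 3)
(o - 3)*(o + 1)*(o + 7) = o^3 + 5*o^2 - 17*o - 21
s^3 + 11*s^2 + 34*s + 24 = (s + 1)*(s + 4)*(s + 6)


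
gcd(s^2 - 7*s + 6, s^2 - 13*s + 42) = s - 6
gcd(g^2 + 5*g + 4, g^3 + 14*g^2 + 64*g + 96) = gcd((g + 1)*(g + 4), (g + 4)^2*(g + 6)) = g + 4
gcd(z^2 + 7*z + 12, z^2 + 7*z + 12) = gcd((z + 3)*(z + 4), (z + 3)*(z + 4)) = z^2 + 7*z + 12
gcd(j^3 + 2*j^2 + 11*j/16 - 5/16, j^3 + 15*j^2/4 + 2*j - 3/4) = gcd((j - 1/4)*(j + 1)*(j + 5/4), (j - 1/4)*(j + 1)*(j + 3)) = j^2 + 3*j/4 - 1/4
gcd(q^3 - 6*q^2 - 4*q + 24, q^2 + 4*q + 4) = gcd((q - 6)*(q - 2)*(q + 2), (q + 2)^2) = q + 2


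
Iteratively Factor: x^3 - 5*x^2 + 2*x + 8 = (x - 4)*(x^2 - x - 2) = (x - 4)*(x + 1)*(x - 2)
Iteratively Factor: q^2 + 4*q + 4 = (q + 2)*(q + 2)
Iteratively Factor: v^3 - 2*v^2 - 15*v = (v)*(v^2 - 2*v - 15) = v*(v - 5)*(v + 3)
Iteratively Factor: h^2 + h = (h)*(h + 1)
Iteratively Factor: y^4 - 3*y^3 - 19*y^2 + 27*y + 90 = (y + 3)*(y^3 - 6*y^2 - y + 30) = (y + 2)*(y + 3)*(y^2 - 8*y + 15) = (y - 3)*(y + 2)*(y + 3)*(y - 5)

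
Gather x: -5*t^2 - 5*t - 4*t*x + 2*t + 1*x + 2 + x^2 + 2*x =-5*t^2 - 3*t + x^2 + x*(3 - 4*t) + 2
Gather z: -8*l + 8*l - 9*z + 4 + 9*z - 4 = 0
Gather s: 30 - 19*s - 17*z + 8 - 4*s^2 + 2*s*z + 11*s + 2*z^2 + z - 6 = -4*s^2 + s*(2*z - 8) + 2*z^2 - 16*z + 32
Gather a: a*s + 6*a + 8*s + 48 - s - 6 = a*(s + 6) + 7*s + 42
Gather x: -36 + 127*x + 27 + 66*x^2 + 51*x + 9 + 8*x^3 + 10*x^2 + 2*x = 8*x^3 + 76*x^2 + 180*x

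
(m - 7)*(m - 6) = m^2 - 13*m + 42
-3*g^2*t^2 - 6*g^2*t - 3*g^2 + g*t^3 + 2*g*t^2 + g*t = (-3*g + t)*(t + 1)*(g*t + g)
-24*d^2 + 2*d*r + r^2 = (-4*d + r)*(6*d + r)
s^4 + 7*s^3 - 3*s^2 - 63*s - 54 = (s - 3)*(s + 1)*(s + 3)*(s + 6)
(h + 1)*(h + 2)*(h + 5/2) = h^3 + 11*h^2/2 + 19*h/2 + 5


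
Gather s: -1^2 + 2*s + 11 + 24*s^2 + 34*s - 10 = 24*s^2 + 36*s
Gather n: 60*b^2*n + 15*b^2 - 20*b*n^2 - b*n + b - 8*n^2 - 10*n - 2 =15*b^2 + b + n^2*(-20*b - 8) + n*(60*b^2 - b - 10) - 2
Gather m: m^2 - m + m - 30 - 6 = m^2 - 36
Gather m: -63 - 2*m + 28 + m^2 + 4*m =m^2 + 2*m - 35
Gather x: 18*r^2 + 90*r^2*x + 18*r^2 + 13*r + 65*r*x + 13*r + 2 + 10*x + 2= 36*r^2 + 26*r + x*(90*r^2 + 65*r + 10) + 4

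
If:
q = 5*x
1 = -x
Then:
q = -5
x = -1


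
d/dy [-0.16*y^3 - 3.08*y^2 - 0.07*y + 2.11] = -0.48*y^2 - 6.16*y - 0.07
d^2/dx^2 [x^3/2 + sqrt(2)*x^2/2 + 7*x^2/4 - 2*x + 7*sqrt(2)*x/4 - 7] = 3*x + sqrt(2) + 7/2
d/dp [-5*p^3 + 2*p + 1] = 2 - 15*p^2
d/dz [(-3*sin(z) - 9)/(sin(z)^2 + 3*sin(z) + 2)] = 3*(sin(z)^2 + 6*sin(z) + 7)*cos(z)/(sin(z)^2 + 3*sin(z) + 2)^2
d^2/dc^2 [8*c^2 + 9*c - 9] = 16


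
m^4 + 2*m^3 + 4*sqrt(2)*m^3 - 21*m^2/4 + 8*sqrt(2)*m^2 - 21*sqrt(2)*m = m*(m - 3/2)*(m + 7/2)*(m + 4*sqrt(2))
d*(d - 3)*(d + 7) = d^3 + 4*d^2 - 21*d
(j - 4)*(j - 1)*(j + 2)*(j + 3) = j^4 - 15*j^2 - 10*j + 24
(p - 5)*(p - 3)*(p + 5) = p^3 - 3*p^2 - 25*p + 75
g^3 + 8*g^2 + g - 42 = (g - 2)*(g + 3)*(g + 7)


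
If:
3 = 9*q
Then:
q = 1/3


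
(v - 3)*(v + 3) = v^2 - 9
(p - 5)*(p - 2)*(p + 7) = p^3 - 39*p + 70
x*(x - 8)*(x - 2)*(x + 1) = x^4 - 9*x^3 + 6*x^2 + 16*x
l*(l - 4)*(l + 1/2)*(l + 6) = l^4 + 5*l^3/2 - 23*l^2 - 12*l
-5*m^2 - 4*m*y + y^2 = (-5*m + y)*(m + y)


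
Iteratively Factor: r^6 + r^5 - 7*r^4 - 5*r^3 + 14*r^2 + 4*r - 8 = (r - 2)*(r^5 + 3*r^4 - r^3 - 7*r^2 + 4) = (r - 2)*(r - 1)*(r^4 + 4*r^3 + 3*r^2 - 4*r - 4) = (r - 2)*(r - 1)*(r + 1)*(r^3 + 3*r^2 - 4) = (r - 2)*(r - 1)*(r + 1)*(r + 2)*(r^2 + r - 2) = (r - 2)*(r - 1)*(r + 1)*(r + 2)^2*(r - 1)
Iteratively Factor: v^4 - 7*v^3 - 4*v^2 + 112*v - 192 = (v - 3)*(v^3 - 4*v^2 - 16*v + 64) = (v - 3)*(v + 4)*(v^2 - 8*v + 16) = (v - 4)*(v - 3)*(v + 4)*(v - 4)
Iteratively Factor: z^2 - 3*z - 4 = (z + 1)*(z - 4)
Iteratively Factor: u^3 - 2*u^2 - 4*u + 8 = (u + 2)*(u^2 - 4*u + 4) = (u - 2)*(u + 2)*(u - 2)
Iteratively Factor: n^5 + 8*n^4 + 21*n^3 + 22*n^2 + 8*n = (n + 4)*(n^4 + 4*n^3 + 5*n^2 + 2*n) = (n + 1)*(n + 4)*(n^3 + 3*n^2 + 2*n) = (n + 1)*(n + 2)*(n + 4)*(n^2 + n) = (n + 1)^2*(n + 2)*(n + 4)*(n)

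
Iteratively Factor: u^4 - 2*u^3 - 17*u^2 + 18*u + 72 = (u + 3)*(u^3 - 5*u^2 - 2*u + 24) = (u - 4)*(u + 3)*(u^2 - u - 6) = (u - 4)*(u - 3)*(u + 3)*(u + 2)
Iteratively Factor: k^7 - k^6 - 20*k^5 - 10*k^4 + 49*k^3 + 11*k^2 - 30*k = (k)*(k^6 - k^5 - 20*k^4 - 10*k^3 + 49*k^2 + 11*k - 30) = k*(k - 1)*(k^5 - 20*k^3 - 30*k^2 + 19*k + 30) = k*(k - 1)*(k + 1)*(k^4 - k^3 - 19*k^2 - 11*k + 30) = k*(k - 1)*(k + 1)*(k + 2)*(k^3 - 3*k^2 - 13*k + 15) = k*(k - 5)*(k - 1)*(k + 1)*(k + 2)*(k^2 + 2*k - 3) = k*(k - 5)*(k - 1)*(k + 1)*(k + 2)*(k + 3)*(k - 1)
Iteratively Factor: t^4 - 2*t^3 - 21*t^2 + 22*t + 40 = (t - 5)*(t^3 + 3*t^2 - 6*t - 8) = (t - 5)*(t - 2)*(t^2 + 5*t + 4) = (t - 5)*(t - 2)*(t + 4)*(t + 1)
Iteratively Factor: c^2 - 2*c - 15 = (c + 3)*(c - 5)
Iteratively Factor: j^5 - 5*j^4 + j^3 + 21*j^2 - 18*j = (j + 2)*(j^4 - 7*j^3 + 15*j^2 - 9*j) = j*(j + 2)*(j^3 - 7*j^2 + 15*j - 9) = j*(j - 1)*(j + 2)*(j^2 - 6*j + 9) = j*(j - 3)*(j - 1)*(j + 2)*(j - 3)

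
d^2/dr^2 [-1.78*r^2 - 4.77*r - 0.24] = -3.56000000000000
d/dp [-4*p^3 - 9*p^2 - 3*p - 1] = -12*p^2 - 18*p - 3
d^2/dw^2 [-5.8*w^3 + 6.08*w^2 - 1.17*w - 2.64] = 12.16 - 34.8*w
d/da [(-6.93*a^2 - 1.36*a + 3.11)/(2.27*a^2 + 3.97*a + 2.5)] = (-24.4249*a^2 - 48.7694*a - 15.7467)/(5.1529*a^4 + 18.0238*a^3 + 27.1109*a^2 + 19.85*a + 6.25)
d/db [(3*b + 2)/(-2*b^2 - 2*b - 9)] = (6*b^2 + 8*b - 23)/(4*b^4 + 8*b^3 + 40*b^2 + 36*b + 81)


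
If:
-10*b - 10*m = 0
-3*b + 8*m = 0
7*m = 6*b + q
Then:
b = 0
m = 0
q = 0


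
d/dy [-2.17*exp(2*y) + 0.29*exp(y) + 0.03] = (0.29 - 4.34*exp(y))*exp(y)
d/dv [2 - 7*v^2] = -14*v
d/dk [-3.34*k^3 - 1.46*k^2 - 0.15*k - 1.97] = -10.02*k^2 - 2.92*k - 0.15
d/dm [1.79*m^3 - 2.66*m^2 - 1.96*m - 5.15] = 5.37*m^2 - 5.32*m - 1.96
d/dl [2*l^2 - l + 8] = 4*l - 1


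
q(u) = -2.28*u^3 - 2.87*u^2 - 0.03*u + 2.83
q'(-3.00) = -44.37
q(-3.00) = 38.65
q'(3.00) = -78.81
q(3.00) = -84.65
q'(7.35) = -411.73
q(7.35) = -1057.74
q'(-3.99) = -86.02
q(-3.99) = 102.09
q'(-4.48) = -111.60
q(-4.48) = 150.37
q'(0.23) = -1.71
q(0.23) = 2.64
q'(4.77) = -183.04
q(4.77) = -310.07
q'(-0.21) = 0.87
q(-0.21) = 2.73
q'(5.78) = -261.72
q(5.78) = -533.49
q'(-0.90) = -0.40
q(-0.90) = 2.19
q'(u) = -6.84*u^2 - 5.74*u - 0.03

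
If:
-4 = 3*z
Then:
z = -4/3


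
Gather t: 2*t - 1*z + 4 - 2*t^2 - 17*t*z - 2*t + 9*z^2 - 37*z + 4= -2*t^2 - 17*t*z + 9*z^2 - 38*z + 8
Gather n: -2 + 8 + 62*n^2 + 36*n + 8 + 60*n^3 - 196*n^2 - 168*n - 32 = 60*n^3 - 134*n^2 - 132*n - 18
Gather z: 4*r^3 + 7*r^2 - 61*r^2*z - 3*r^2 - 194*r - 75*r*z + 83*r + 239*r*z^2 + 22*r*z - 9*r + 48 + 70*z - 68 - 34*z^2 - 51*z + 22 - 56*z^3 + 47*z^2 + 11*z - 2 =4*r^3 + 4*r^2 - 120*r - 56*z^3 + z^2*(239*r + 13) + z*(-61*r^2 - 53*r + 30)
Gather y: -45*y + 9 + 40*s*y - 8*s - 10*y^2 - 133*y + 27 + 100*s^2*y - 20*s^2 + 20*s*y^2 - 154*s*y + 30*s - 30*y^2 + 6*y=-20*s^2 + 22*s + y^2*(20*s - 40) + y*(100*s^2 - 114*s - 172) + 36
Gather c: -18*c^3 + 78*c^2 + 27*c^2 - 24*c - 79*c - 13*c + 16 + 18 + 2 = -18*c^3 + 105*c^2 - 116*c + 36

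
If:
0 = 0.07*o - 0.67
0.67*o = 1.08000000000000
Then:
No Solution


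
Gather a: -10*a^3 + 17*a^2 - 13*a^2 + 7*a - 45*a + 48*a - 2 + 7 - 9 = -10*a^3 + 4*a^2 + 10*a - 4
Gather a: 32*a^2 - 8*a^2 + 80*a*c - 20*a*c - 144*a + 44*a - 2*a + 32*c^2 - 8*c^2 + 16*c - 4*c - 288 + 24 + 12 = 24*a^2 + a*(60*c - 102) + 24*c^2 + 12*c - 252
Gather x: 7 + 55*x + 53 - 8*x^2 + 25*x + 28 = -8*x^2 + 80*x + 88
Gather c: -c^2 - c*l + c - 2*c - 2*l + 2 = -c^2 + c*(-l - 1) - 2*l + 2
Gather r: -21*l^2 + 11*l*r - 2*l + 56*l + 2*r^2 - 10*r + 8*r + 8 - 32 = -21*l^2 + 54*l + 2*r^2 + r*(11*l - 2) - 24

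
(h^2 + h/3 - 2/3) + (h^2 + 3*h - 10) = 2*h^2 + 10*h/3 - 32/3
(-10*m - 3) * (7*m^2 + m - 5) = -70*m^3 - 31*m^2 + 47*m + 15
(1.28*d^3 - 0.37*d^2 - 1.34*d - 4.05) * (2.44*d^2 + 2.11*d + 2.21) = 3.1232*d^5 + 1.798*d^4 - 1.2215*d^3 - 13.5271*d^2 - 11.5069*d - 8.9505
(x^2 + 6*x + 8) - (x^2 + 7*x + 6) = 2 - x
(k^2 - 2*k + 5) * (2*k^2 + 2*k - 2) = 2*k^4 - 2*k^3 + 4*k^2 + 14*k - 10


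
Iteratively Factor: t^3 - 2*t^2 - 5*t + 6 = (t + 2)*(t^2 - 4*t + 3) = (t - 1)*(t + 2)*(t - 3)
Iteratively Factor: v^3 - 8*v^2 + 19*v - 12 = (v - 4)*(v^2 - 4*v + 3) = (v - 4)*(v - 3)*(v - 1)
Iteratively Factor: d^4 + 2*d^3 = (d + 2)*(d^3) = d*(d + 2)*(d^2) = d^2*(d + 2)*(d)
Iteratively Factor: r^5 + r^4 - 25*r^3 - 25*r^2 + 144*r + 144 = (r - 4)*(r^4 + 5*r^3 - 5*r^2 - 45*r - 36) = (r - 4)*(r + 4)*(r^3 + r^2 - 9*r - 9) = (r - 4)*(r - 3)*(r + 4)*(r^2 + 4*r + 3) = (r - 4)*(r - 3)*(r + 3)*(r + 4)*(r + 1)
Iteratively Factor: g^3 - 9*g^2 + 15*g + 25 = (g - 5)*(g^2 - 4*g - 5) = (g - 5)*(g + 1)*(g - 5)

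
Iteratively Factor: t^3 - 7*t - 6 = (t + 2)*(t^2 - 2*t - 3) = (t + 1)*(t + 2)*(t - 3)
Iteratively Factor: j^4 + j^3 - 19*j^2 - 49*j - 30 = (j + 3)*(j^3 - 2*j^2 - 13*j - 10) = (j + 1)*(j + 3)*(j^2 - 3*j - 10) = (j + 1)*(j + 2)*(j + 3)*(j - 5)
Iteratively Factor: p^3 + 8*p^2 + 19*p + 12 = (p + 3)*(p^2 + 5*p + 4) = (p + 1)*(p + 3)*(p + 4)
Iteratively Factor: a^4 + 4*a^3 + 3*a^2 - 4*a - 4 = (a - 1)*(a^3 + 5*a^2 + 8*a + 4) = (a - 1)*(a + 2)*(a^2 + 3*a + 2) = (a - 1)*(a + 1)*(a + 2)*(a + 2)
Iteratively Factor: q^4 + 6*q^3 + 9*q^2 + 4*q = (q + 1)*(q^3 + 5*q^2 + 4*q) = q*(q + 1)*(q^2 + 5*q + 4) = q*(q + 1)^2*(q + 4)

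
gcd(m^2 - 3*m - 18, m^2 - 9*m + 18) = m - 6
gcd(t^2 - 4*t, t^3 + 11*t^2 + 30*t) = t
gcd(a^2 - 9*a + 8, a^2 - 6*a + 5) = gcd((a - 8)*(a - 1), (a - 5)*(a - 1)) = a - 1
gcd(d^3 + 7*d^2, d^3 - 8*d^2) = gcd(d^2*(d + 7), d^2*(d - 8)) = d^2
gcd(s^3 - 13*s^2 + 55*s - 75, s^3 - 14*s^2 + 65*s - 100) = s^2 - 10*s + 25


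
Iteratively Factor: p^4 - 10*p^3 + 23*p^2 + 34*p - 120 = (p + 2)*(p^3 - 12*p^2 + 47*p - 60) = (p - 3)*(p + 2)*(p^2 - 9*p + 20) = (p - 4)*(p - 3)*(p + 2)*(p - 5)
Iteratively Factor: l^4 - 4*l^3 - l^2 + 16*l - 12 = (l + 2)*(l^3 - 6*l^2 + 11*l - 6) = (l - 2)*(l + 2)*(l^2 - 4*l + 3) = (l - 3)*(l - 2)*(l + 2)*(l - 1)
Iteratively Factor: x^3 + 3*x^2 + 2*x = (x + 2)*(x^2 + x) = (x + 1)*(x + 2)*(x)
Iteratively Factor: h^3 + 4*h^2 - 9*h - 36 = (h - 3)*(h^2 + 7*h + 12) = (h - 3)*(h + 3)*(h + 4)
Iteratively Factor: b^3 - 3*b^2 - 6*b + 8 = (b - 1)*(b^2 - 2*b - 8) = (b - 1)*(b + 2)*(b - 4)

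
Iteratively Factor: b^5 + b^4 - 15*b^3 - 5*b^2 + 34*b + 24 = (b + 1)*(b^4 - 15*b^2 + 10*b + 24) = (b - 2)*(b + 1)*(b^3 + 2*b^2 - 11*b - 12) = (b - 3)*(b - 2)*(b + 1)*(b^2 + 5*b + 4) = (b - 3)*(b - 2)*(b + 1)*(b + 4)*(b + 1)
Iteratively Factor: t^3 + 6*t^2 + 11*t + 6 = (t + 2)*(t^2 + 4*t + 3) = (t + 1)*(t + 2)*(t + 3)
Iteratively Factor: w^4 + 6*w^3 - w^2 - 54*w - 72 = (w + 4)*(w^3 + 2*w^2 - 9*w - 18) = (w + 3)*(w + 4)*(w^2 - w - 6) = (w + 2)*(w + 3)*(w + 4)*(w - 3)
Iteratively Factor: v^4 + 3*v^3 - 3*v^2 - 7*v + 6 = (v + 3)*(v^3 - 3*v + 2) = (v - 1)*(v + 3)*(v^2 + v - 2) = (v - 1)^2*(v + 3)*(v + 2)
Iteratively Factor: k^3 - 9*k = (k)*(k^2 - 9) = k*(k + 3)*(k - 3)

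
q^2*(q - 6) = q^3 - 6*q^2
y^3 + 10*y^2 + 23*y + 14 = (y + 1)*(y + 2)*(y + 7)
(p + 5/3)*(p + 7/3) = p^2 + 4*p + 35/9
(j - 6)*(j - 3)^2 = j^3 - 12*j^2 + 45*j - 54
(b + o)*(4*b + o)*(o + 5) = 4*b^2*o + 20*b^2 + 5*b*o^2 + 25*b*o + o^3 + 5*o^2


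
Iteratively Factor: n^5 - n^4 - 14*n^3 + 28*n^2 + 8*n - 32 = (n - 2)*(n^4 + n^3 - 12*n^2 + 4*n + 16) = (n - 2)*(n + 1)*(n^3 - 12*n + 16) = (n - 2)^2*(n + 1)*(n^2 + 2*n - 8) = (n - 2)^2*(n + 1)*(n + 4)*(n - 2)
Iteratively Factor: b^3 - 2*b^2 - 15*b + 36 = (b - 3)*(b^2 + b - 12) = (b - 3)^2*(b + 4)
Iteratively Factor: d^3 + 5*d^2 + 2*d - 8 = (d - 1)*(d^2 + 6*d + 8) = (d - 1)*(d + 4)*(d + 2)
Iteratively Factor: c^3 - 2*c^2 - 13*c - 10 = (c + 1)*(c^2 - 3*c - 10) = (c - 5)*(c + 1)*(c + 2)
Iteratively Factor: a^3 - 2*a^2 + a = (a)*(a^2 - 2*a + 1) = a*(a - 1)*(a - 1)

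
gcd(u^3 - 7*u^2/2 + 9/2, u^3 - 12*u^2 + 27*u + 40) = u + 1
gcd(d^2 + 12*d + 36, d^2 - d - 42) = d + 6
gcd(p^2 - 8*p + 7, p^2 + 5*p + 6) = 1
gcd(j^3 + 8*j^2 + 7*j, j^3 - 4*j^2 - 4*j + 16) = 1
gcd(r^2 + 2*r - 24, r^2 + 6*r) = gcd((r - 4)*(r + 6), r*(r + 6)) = r + 6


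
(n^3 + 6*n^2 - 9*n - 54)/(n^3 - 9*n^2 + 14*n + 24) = (n^3 + 6*n^2 - 9*n - 54)/(n^3 - 9*n^2 + 14*n + 24)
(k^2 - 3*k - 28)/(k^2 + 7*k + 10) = (k^2 - 3*k - 28)/(k^2 + 7*k + 10)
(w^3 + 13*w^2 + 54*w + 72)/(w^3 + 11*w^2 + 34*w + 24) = (w + 3)/(w + 1)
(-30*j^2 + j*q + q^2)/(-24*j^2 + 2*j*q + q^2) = (-5*j + q)/(-4*j + q)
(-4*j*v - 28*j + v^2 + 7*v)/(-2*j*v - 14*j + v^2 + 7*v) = (-4*j + v)/(-2*j + v)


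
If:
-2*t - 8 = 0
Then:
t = -4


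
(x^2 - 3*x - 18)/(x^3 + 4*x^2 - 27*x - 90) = (x - 6)/(x^2 + x - 30)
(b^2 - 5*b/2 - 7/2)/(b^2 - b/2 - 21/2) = (b + 1)/(b + 3)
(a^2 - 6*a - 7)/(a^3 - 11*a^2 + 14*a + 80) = (a^2 - 6*a - 7)/(a^3 - 11*a^2 + 14*a + 80)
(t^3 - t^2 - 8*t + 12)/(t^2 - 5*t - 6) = (-t^3 + t^2 + 8*t - 12)/(-t^2 + 5*t + 6)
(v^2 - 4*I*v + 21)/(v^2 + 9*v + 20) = (v^2 - 4*I*v + 21)/(v^2 + 9*v + 20)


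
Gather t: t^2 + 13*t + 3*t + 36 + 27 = t^2 + 16*t + 63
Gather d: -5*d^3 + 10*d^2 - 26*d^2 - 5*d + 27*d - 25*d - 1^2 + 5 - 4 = -5*d^3 - 16*d^2 - 3*d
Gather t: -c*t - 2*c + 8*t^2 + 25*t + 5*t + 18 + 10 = -2*c + 8*t^2 + t*(30 - c) + 28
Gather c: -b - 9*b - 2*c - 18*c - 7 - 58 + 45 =-10*b - 20*c - 20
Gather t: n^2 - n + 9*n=n^2 + 8*n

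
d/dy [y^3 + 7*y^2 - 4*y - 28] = 3*y^2 + 14*y - 4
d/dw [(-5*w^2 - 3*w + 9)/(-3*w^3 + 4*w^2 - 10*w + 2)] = (-15*w^4 - 18*w^3 + 143*w^2 - 92*w + 84)/(9*w^6 - 24*w^5 + 76*w^4 - 92*w^3 + 116*w^2 - 40*w + 4)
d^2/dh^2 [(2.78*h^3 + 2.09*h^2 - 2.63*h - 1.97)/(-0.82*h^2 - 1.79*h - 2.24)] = (2.07004000000002*h^3 - 35.898888*h^2 - 95.328876*h - 36.676902)/(0.551368*h^6 + 3.610788*h^5 + 12.400614*h^4 + 25.462571*h^3 + 33.874848*h^2 + 26.944512*h + 11.239424)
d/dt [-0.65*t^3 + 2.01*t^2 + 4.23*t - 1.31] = -1.95*t^2 + 4.02*t + 4.23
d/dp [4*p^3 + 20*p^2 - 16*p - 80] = 12*p^2 + 40*p - 16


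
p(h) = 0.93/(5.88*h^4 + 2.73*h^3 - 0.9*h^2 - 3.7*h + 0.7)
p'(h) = 0.93*(-23.52*h^3 - 8.19*h^2 + 1.8*h + 3.7)/(5.88*h^4 + 2.73*h^3 - 0.9*h^2 - 3.7*h + 0.7)^2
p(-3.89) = 0.00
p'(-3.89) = 0.00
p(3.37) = 0.00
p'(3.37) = -0.00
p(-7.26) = 0.00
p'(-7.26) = 0.00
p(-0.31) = 0.54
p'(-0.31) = 0.95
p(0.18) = 34.53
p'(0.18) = 4642.68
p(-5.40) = 0.00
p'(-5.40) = 0.00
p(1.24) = 0.07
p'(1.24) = -0.25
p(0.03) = 1.58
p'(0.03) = 10.07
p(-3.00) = 0.00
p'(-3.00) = 0.00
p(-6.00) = 0.00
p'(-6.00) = 0.00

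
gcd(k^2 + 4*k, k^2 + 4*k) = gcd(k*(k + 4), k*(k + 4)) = k^2 + 4*k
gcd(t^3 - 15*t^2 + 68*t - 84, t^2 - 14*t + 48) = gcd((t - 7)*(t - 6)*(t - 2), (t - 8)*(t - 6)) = t - 6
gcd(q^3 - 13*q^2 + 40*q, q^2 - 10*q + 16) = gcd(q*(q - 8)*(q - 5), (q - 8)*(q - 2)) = q - 8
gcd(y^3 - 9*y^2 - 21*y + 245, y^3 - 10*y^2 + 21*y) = y - 7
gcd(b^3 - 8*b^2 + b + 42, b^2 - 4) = b + 2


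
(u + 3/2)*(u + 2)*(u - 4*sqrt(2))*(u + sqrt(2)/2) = u^4 - 7*sqrt(2)*u^3/2 + 7*u^3/2 - 49*sqrt(2)*u^2/4 - u^2 - 21*sqrt(2)*u/2 - 14*u - 12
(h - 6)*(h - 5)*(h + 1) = h^3 - 10*h^2 + 19*h + 30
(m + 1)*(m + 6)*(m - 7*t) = m^3 - 7*m^2*t + 7*m^2 - 49*m*t + 6*m - 42*t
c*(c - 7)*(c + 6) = c^3 - c^2 - 42*c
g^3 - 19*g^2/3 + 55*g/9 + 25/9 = (g - 5)*(g - 5/3)*(g + 1/3)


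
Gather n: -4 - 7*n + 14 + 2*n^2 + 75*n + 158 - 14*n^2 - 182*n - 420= -12*n^2 - 114*n - 252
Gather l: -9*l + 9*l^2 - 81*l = 9*l^2 - 90*l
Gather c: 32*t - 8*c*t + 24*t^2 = -8*c*t + 24*t^2 + 32*t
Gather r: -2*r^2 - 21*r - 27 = -2*r^2 - 21*r - 27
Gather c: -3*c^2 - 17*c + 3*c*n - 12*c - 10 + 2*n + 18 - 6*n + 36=-3*c^2 + c*(3*n - 29) - 4*n + 44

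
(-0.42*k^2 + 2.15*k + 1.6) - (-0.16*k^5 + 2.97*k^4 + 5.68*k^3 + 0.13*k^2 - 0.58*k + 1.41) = 0.16*k^5 - 2.97*k^4 - 5.68*k^3 - 0.55*k^2 + 2.73*k + 0.19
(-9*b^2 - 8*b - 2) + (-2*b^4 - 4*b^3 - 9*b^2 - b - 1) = -2*b^4 - 4*b^3 - 18*b^2 - 9*b - 3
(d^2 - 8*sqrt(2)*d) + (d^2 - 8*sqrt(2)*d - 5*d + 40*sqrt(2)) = 2*d^2 - 16*sqrt(2)*d - 5*d + 40*sqrt(2)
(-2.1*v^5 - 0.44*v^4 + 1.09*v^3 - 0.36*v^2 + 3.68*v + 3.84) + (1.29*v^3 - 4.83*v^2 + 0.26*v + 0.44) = -2.1*v^5 - 0.44*v^4 + 2.38*v^3 - 5.19*v^2 + 3.94*v + 4.28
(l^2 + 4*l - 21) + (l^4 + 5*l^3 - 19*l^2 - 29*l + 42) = l^4 + 5*l^3 - 18*l^2 - 25*l + 21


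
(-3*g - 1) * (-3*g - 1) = 9*g^2 + 6*g + 1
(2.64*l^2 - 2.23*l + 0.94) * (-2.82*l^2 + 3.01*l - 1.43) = -7.4448*l^4 + 14.235*l^3 - 13.1383*l^2 + 6.0183*l - 1.3442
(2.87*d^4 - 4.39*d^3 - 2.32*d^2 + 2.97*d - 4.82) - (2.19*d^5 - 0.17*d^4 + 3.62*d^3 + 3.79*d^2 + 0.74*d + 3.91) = -2.19*d^5 + 3.04*d^4 - 8.01*d^3 - 6.11*d^2 + 2.23*d - 8.73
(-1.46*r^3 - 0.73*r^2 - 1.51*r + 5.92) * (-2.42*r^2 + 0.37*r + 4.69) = 3.5332*r^5 + 1.2264*r^4 - 3.4633*r^3 - 18.3088*r^2 - 4.8915*r + 27.7648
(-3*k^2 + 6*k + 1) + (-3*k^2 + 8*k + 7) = -6*k^2 + 14*k + 8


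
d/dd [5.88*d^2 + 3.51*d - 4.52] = 11.76*d + 3.51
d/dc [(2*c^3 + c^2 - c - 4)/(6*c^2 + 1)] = (12*c^4 + 12*c^2 + 50*c - 1)/(36*c^4 + 12*c^2 + 1)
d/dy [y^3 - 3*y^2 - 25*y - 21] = 3*y^2 - 6*y - 25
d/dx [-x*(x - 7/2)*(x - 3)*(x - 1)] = -4*x^3 + 45*x^2/2 - 34*x + 21/2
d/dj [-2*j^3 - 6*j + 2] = -6*j^2 - 6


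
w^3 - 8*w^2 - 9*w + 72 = (w - 8)*(w - 3)*(w + 3)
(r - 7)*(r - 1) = r^2 - 8*r + 7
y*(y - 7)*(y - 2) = y^3 - 9*y^2 + 14*y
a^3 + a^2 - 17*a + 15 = (a - 3)*(a - 1)*(a + 5)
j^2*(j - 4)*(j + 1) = j^4 - 3*j^3 - 4*j^2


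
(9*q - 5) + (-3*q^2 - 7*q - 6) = -3*q^2 + 2*q - 11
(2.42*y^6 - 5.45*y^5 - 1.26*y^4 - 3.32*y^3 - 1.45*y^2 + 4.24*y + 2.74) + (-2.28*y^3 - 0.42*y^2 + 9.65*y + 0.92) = 2.42*y^6 - 5.45*y^5 - 1.26*y^4 - 5.6*y^3 - 1.87*y^2 + 13.89*y + 3.66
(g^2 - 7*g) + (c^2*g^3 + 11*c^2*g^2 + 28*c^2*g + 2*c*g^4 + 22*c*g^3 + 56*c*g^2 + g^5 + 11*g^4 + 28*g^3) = c^2*g^3 + 11*c^2*g^2 + 28*c^2*g + 2*c*g^4 + 22*c*g^3 + 56*c*g^2 + g^5 + 11*g^4 + 28*g^3 + g^2 - 7*g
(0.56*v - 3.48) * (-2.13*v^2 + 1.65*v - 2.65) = -1.1928*v^3 + 8.3364*v^2 - 7.226*v + 9.222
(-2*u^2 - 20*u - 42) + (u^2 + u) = -u^2 - 19*u - 42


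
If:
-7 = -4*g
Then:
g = 7/4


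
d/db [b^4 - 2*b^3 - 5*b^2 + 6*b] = 4*b^3 - 6*b^2 - 10*b + 6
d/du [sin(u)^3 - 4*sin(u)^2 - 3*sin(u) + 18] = (3*sin(u)^2 - 8*sin(u) - 3)*cos(u)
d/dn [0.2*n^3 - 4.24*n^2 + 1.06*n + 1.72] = 0.6*n^2 - 8.48*n + 1.06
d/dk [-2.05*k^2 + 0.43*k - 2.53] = 0.43 - 4.1*k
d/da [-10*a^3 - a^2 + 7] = 2*a*(-15*a - 1)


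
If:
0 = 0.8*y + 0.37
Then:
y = -0.46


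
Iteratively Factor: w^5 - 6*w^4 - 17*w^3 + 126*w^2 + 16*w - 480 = (w - 3)*(w^4 - 3*w^3 - 26*w^2 + 48*w + 160) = (w - 4)*(w - 3)*(w^3 + w^2 - 22*w - 40) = (w - 4)*(w - 3)*(w + 2)*(w^2 - w - 20) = (w - 4)*(w - 3)*(w + 2)*(w + 4)*(w - 5)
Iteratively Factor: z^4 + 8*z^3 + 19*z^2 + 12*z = (z + 1)*(z^3 + 7*z^2 + 12*z) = (z + 1)*(z + 4)*(z^2 + 3*z) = z*(z + 1)*(z + 4)*(z + 3)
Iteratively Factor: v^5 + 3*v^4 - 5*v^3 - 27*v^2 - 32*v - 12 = (v + 2)*(v^4 + v^3 - 7*v^2 - 13*v - 6) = (v + 2)^2*(v^3 - v^2 - 5*v - 3) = (v + 1)*(v + 2)^2*(v^2 - 2*v - 3) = (v - 3)*(v + 1)*(v + 2)^2*(v + 1)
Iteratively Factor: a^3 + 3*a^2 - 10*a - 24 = (a + 2)*(a^2 + a - 12) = (a + 2)*(a + 4)*(a - 3)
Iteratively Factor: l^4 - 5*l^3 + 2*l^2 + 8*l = (l - 4)*(l^3 - l^2 - 2*l) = (l - 4)*(l + 1)*(l^2 - 2*l) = l*(l - 4)*(l + 1)*(l - 2)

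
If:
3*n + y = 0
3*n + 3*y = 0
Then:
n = 0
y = 0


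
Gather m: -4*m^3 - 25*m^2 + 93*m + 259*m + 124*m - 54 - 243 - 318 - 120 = -4*m^3 - 25*m^2 + 476*m - 735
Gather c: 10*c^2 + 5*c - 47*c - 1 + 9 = 10*c^2 - 42*c + 8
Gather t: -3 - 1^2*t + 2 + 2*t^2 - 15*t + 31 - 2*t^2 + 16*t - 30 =0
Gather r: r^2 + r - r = r^2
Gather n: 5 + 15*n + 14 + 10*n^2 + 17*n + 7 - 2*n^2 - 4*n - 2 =8*n^2 + 28*n + 24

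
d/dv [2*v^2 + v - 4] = 4*v + 1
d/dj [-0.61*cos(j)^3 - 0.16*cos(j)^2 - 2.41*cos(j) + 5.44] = (1.83*cos(j)^2 + 0.32*cos(j) + 2.41)*sin(j)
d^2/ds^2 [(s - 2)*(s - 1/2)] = 2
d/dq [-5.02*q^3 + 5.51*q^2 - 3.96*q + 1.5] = -15.06*q^2 + 11.02*q - 3.96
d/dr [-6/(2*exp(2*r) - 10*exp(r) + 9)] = (24*exp(r) - 60)*exp(r)/(2*exp(2*r) - 10*exp(r) + 9)^2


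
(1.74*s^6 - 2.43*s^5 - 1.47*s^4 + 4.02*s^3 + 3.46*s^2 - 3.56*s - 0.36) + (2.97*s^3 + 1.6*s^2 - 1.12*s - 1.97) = 1.74*s^6 - 2.43*s^5 - 1.47*s^4 + 6.99*s^3 + 5.06*s^2 - 4.68*s - 2.33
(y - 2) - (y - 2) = 0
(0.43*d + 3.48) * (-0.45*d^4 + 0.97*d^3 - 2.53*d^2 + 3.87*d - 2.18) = -0.1935*d^5 - 1.1489*d^4 + 2.2877*d^3 - 7.1403*d^2 + 12.5302*d - 7.5864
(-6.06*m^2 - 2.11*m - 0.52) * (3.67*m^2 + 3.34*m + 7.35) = -22.2402*m^4 - 27.9841*m^3 - 53.4968*m^2 - 17.2453*m - 3.822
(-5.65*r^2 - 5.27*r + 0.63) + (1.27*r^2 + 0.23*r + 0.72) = -4.38*r^2 - 5.04*r + 1.35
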